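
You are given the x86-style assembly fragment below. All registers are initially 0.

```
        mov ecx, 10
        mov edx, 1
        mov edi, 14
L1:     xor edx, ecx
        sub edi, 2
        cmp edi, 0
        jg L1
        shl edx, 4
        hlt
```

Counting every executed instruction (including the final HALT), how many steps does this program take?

33

after mov ecx, 10: ecx=10
after mov edx, 1: edx=1
after mov edi, 14: edi=14
after xor edx, ecx: edx=1^10=11
after sub edi, 2: edi=14-2=12
cmp edi, 0  (cmp 12,0)
jg L1: taken
after xor edx, ecx: edx=11^10=1
after sub edi, 2: edi=12-2=10
cmp edi, 0  (cmp 10,0)
jg L1: taken
after xor edx, ecx: edx=1^10=11
after sub edi, 2: edi=10-2=8
cmp edi, 0  (cmp 8,0)
jg L1: taken
after xor edx, ecx: edx=11^10=1
after sub edi, 2: edi=8-2=6
cmp edi, 0  (cmp 6,0)
jg L1: taken
after xor edx, ecx: edx=1^10=11
after sub edi, 2: edi=6-2=4
cmp edi, 0  (cmp 4,0)
jg L1: taken
after xor edx, ecx: edx=11^10=1
after sub edi, 2: edi=4-2=2
cmp edi, 0  (cmp 2,0)
jg L1: taken
after xor edx, ecx: edx=1^10=11
after sub edi, 2: edi=2-2=0
cmp edi, 0  (cmp 0,0)
jg L1: not taken
after shl edx, 4: edx=11<<4=176
halt.
Total executed instructions: 33.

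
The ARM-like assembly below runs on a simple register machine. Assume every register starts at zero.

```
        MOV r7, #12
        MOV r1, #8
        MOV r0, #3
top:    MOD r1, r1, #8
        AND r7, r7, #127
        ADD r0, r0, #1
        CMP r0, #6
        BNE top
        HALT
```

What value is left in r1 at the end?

0

after MOV r7, #12: r7=12
after MOV r1, #8: r1=8
after MOV r0, #3: r0=3
after MOD r1, r1, #8: r1=8%8=0
after AND r7, r7, #127: r7=12&127=12
after ADD r0, r0, #1: r0=3+1=4
CMP r0, #6  (cmp 4,6)
BNE top: taken
after MOD r1, r1, #8: r1=0%8=0
after AND r7, r7, #127: r7=12&127=12
after ADD r0, r0, #1: r0=4+1=5
CMP r0, #6  (cmp 5,6)
BNE top: taken
after MOD r1, r1, #8: r1=0%8=0
after AND r7, r7, #127: r7=12&127=12
after ADD r0, r0, #1: r0=5+1=6
CMP r0, #6  (cmp 6,6)
BNE top: not taken
halt.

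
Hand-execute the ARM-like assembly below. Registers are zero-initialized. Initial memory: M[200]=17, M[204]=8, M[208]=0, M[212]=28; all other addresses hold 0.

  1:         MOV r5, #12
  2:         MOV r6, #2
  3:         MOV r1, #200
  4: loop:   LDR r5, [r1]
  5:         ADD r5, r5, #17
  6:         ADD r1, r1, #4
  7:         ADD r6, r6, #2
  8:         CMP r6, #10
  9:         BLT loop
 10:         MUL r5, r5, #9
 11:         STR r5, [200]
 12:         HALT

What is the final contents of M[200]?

MOV r5, #12 → r5=12
MOV r6, #2 → r6=2
MOV r1, #200 → r1=200
LDR r5, [r1] → r5=M[200]=17
ADD r5, r5, #17 → r5=17+17=34
ADD r1, r1, #4 → r1=200+4=204
ADD r6, r6, #2 → r6=2+2=4
CMP r6, #10  (cmp 4,10)
BLT loop: taken
LDR r5, [r1] → r5=M[204]=8
ADD r5, r5, #17 → r5=8+17=25
ADD r1, r1, #4 → r1=204+4=208
ADD r6, r6, #2 → r6=4+2=6
CMP r6, #10  (cmp 6,10)
BLT loop: taken
LDR r5, [r1] → r5=M[208]=0
ADD r5, r5, #17 → r5=0+17=17
ADD r1, r1, #4 → r1=208+4=212
ADD r6, r6, #2 → r6=6+2=8
CMP r6, #10  (cmp 8,10)
BLT loop: taken
LDR r5, [r1] → r5=M[212]=28
ADD r5, r5, #17 → r5=28+17=45
ADD r1, r1, #4 → r1=212+4=216
ADD r6, r6, #2 → r6=8+2=10
CMP r6, #10  (cmp 10,10)
BLT loop: not taken
MUL r5, r5, #9 → r5=45*9=405
STR r5, [200] → M[200]=405
halt.

405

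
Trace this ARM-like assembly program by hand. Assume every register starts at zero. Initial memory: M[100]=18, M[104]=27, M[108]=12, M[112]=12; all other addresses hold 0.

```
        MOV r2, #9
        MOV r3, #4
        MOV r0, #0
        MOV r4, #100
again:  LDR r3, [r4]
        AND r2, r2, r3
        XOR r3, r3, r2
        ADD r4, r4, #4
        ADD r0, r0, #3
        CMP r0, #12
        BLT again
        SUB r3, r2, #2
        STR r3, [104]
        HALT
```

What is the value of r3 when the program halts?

after MOV r2, #9: r2=9
after MOV r3, #4: r3=4
after MOV r0, #0: r0=0
after MOV r4, #100: r4=100
after LDR r3, [r4]: r3=M[100]=18
after AND r2, r2, r3: r2=9&18=0
after XOR r3, r3, r2: r3=18^0=18
after ADD r4, r4, #4: r4=100+4=104
after ADD r0, r0, #3: r0=0+3=3
CMP r0, #12  (cmp 3,12)
BLT again: taken
after LDR r3, [r4]: r3=M[104]=27
after AND r2, r2, r3: r2=0&27=0
after XOR r3, r3, r2: r3=27^0=27
after ADD r4, r4, #4: r4=104+4=108
after ADD r0, r0, #3: r0=3+3=6
CMP r0, #12  (cmp 6,12)
BLT again: taken
after LDR r3, [r4]: r3=M[108]=12
after AND r2, r2, r3: r2=0&12=0
after XOR r3, r3, r2: r3=12^0=12
after ADD r4, r4, #4: r4=108+4=112
after ADD r0, r0, #3: r0=6+3=9
CMP r0, #12  (cmp 9,12)
BLT again: taken
after LDR r3, [r4]: r3=M[112]=12
after AND r2, r2, r3: r2=0&12=0
after XOR r3, r3, r2: r3=12^0=12
after ADD r4, r4, #4: r4=112+4=116
after ADD r0, r0, #3: r0=9+3=12
CMP r0, #12  (cmp 12,12)
BLT again: not taken
after SUB r3, r2, #2: r3=0-2=-2
STR r3, [104] → M[104]=-2
halt.

-2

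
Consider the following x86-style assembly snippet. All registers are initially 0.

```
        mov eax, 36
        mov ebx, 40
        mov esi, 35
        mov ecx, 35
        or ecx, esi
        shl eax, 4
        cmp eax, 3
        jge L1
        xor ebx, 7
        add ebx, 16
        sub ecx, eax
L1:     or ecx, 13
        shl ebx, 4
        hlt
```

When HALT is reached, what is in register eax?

after mov eax, 36: eax=36
after mov ebx, 40: ebx=40
after mov esi, 35: esi=35
after mov ecx, 35: ecx=35
after or ecx, esi: ecx=35|35=35
after shl eax, 4: eax=36<<4=576
cmp eax, 3  (cmp 576,3)
jge L1: taken
after or ecx, 13: ecx=35|13=47
after shl ebx, 4: ebx=40<<4=640
halt.

576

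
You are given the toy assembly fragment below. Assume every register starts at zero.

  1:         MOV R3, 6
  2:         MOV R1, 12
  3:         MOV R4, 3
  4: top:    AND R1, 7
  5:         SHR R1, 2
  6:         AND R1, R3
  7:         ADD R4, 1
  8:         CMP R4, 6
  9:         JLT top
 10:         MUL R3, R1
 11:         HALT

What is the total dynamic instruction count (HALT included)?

MOV R3, 6 → R3=6
MOV R1, 12 → R1=12
MOV R4, 3 → R4=3
AND R1, 7 → R1=12&7=4
SHR R1, 2 → R1=4>>2=1
AND R1, R3 → R1=1&6=0
ADD R4, 1 → R4=3+1=4
CMP R4, 6  (cmp 4,6)
JLT top: taken
AND R1, 7 → R1=0&7=0
SHR R1, 2 → R1=0>>2=0
AND R1, R3 → R1=0&6=0
ADD R4, 1 → R4=4+1=5
CMP R4, 6  (cmp 5,6)
JLT top: taken
AND R1, 7 → R1=0&7=0
SHR R1, 2 → R1=0>>2=0
AND R1, R3 → R1=0&6=0
ADD R4, 1 → R4=5+1=6
CMP R4, 6  (cmp 6,6)
JLT top: not taken
MUL R3, R1 → R3=6*0=0
halt.
Total executed instructions: 23.

23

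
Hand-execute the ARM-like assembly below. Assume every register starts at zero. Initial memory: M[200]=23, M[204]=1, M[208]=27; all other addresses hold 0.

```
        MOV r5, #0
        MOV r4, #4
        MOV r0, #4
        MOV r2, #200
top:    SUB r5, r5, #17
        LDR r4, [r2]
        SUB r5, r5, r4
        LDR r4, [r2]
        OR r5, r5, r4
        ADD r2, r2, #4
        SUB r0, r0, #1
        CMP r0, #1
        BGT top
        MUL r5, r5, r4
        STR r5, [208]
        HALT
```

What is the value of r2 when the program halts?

212

r5=0
r4=4
r0=4
r2=200
r5=0-17=-17
r4=M[200]=23
r5=(-17)-23=-40
r4=M[200]=23
r5=(-40)|23=-33
r2=200+4=204
r0=4-1=3
CMP r0, #1  (cmp 3,1)
BGT top: taken
r5=(-33)-17=-50
r4=M[204]=1
r5=(-50)-1=-51
r4=M[204]=1
r5=(-51)|1=-51
r2=204+4=208
r0=3-1=2
CMP r0, #1  (cmp 2,1)
BGT top: taken
r5=(-51)-17=-68
r4=M[208]=27
r5=(-68)-27=-95
r4=M[208]=27
r5=(-95)|27=-69
r2=208+4=212
r0=2-1=1
CMP r0, #1  (cmp 1,1)
BGT top: not taken
r5=(-69)*27=-1863
STR r5, [208] → M[208]=-1863
halt.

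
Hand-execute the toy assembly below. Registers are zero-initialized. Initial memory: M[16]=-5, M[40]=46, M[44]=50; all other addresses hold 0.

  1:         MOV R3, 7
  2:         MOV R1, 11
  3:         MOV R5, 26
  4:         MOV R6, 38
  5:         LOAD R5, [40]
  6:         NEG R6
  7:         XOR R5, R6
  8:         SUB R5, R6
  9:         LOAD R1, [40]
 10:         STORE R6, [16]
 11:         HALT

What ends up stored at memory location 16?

R3=7
R1=11
R5=26
R6=38
R5=M[40]=46
R6=-(38)=-38
R5=46^(-38)=-12
R5=(-12)-(-38)=26
R1=M[40]=46
STORE R6, [16] → M[16]=-38
halt.

-38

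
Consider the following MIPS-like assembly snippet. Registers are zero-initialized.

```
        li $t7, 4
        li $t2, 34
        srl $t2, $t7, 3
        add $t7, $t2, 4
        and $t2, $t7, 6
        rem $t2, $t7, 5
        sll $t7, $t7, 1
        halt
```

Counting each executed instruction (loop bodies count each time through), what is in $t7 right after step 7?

8

li $t7, 4 → $t7=4
li $t2, 34 → $t2=34
srl $t2, $t7, 3 → $t2=4>>3=0
add $t7, $t2, 4 → $t7=0+4=4
and $t2, $t7, 6 → $t2=4&6=4
rem $t2, $t7, 5 → $t2=4%5=4
sll $t7, $t7, 1 → $t7=4<<1=8
After step 7: $t7 = 8.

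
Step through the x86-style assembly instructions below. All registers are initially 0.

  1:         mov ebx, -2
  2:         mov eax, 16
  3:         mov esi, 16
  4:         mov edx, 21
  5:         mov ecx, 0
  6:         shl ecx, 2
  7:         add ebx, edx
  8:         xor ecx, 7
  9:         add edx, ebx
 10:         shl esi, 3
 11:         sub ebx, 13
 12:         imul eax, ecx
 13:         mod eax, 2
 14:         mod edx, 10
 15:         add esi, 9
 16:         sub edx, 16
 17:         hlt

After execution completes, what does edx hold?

-16

after mov ebx, -2: ebx=-2
after mov eax, 16: eax=16
after mov esi, 16: esi=16
after mov edx, 21: edx=21
after mov ecx, 0: ecx=0
after shl ecx, 2: ecx=0<<2=0
after add ebx, edx: ebx=(-2)+21=19
after xor ecx, 7: ecx=0^7=7
after add edx, ebx: edx=21+19=40
after shl esi, 3: esi=16<<3=128
after sub ebx, 13: ebx=19-13=6
after imul eax, ecx: eax=16*7=112
after mod eax, 2: eax=112%2=0
after mod edx, 10: edx=40%10=0
after add esi, 9: esi=128+9=137
after sub edx, 16: edx=0-16=-16
halt.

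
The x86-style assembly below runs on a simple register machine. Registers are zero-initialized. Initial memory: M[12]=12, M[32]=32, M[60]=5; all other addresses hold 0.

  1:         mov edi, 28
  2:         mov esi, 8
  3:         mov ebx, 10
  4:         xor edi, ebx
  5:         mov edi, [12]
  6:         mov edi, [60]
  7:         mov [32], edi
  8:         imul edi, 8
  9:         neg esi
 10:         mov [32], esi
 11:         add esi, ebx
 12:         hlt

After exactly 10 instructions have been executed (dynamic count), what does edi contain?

40

after mov edi, 28: edi=28
after mov esi, 8: esi=8
after mov ebx, 10: ebx=10
after xor edi, ebx: edi=28^10=22
after mov edi, [12]: edi=M[12]=12
after mov edi, [60]: edi=M[60]=5
mov [32], edi → M[32]=5
after imul edi, 8: edi=5*8=40
after neg esi: esi=-(8)=-8
mov [32], esi → M[32]=-8
After step 10: edi = 40.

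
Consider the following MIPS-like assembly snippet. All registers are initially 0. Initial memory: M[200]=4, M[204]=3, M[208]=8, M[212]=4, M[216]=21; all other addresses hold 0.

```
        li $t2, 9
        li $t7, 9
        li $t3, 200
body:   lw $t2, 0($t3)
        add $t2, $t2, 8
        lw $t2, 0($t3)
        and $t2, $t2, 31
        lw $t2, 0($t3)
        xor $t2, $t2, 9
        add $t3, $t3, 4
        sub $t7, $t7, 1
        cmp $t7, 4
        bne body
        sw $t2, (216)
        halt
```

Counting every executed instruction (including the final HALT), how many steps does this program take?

$t2=9
$t7=9
$t3=200
$t2=M[200]=4
$t2=4+8=12
$t2=M[200]=4
$t2=4&31=4
$t2=M[200]=4
$t2=4^9=13
$t3=200+4=204
$t7=9-1=8
cmp $t7, 4  (cmp 8,4)
bne body: taken
$t2=M[204]=3
$t2=3+8=11
$t2=M[204]=3
$t2=3&31=3
$t2=M[204]=3
$t2=3^9=10
$t3=204+4=208
$t7=8-1=7
cmp $t7, 4  (cmp 7,4)
bne body: taken
$t2=M[208]=8
$t2=8+8=16
$t2=M[208]=8
$t2=8&31=8
$t2=M[208]=8
$t2=8^9=1
$t3=208+4=212
$t7=7-1=6
cmp $t7, 4  (cmp 6,4)
bne body: taken
$t2=M[212]=4
$t2=4+8=12
$t2=M[212]=4
$t2=4&31=4
$t2=M[212]=4
$t2=4^9=13
$t3=212+4=216
$t7=6-1=5
cmp $t7, 4  (cmp 5,4)
bne body: taken
$t2=M[216]=21
$t2=21+8=29
$t2=M[216]=21
$t2=21&31=21
$t2=M[216]=21
$t2=21^9=28
$t3=216+4=220
$t7=5-1=4
cmp $t7, 4  (cmp 4,4)
bne body: not taken
sw $t2, (216) → M[216]=28
halt.
Total executed instructions: 55.

55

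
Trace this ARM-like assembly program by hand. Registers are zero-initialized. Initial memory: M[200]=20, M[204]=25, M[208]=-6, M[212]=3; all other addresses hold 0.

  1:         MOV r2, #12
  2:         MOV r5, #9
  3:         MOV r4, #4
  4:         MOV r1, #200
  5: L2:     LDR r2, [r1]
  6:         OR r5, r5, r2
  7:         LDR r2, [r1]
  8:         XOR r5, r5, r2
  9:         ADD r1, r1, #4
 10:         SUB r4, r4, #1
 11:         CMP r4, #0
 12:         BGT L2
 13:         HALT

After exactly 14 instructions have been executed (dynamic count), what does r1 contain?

204

MOV r2, #12 → r2=12
MOV r5, #9 → r5=9
MOV r4, #4 → r4=4
MOV r1, #200 → r1=200
LDR r2, [r1] → r2=M[200]=20
OR r5, r5, r2 → r5=9|20=29
LDR r2, [r1] → r2=M[200]=20
XOR r5, r5, r2 → r5=29^20=9
ADD r1, r1, #4 → r1=200+4=204
SUB r4, r4, #1 → r4=4-1=3
CMP r4, #0  (cmp 3,0)
BGT L2: taken
LDR r2, [r1] → r2=M[204]=25
OR r5, r5, r2 → r5=9|25=25
After step 14: r1 = 204.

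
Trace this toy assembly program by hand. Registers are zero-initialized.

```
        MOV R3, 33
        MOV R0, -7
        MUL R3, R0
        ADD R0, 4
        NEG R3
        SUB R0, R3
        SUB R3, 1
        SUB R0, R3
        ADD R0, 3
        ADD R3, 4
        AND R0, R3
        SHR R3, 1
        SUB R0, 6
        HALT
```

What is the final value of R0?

R3=33
R0=-7
R3=33*(-7)=-231
R0=(-7)+4=-3
R3=-(-231)=231
R0=(-3)-231=-234
R3=231-1=230
R0=(-234)-230=-464
R0=(-464)+3=-461
R3=230+4=234
R0=(-461)&234=34
R3=234>>1=117
R0=34-6=28
halt.

28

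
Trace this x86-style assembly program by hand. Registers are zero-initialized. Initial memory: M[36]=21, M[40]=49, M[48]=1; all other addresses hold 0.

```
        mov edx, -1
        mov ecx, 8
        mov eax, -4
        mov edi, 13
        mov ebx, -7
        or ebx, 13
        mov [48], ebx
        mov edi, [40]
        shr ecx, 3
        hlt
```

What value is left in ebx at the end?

-3

edx=-1
ecx=8
eax=-4
edi=13
ebx=-7
ebx=(-7)|13=-3
mov [48], ebx → M[48]=-3
edi=M[40]=49
ecx=8>>3=1
halt.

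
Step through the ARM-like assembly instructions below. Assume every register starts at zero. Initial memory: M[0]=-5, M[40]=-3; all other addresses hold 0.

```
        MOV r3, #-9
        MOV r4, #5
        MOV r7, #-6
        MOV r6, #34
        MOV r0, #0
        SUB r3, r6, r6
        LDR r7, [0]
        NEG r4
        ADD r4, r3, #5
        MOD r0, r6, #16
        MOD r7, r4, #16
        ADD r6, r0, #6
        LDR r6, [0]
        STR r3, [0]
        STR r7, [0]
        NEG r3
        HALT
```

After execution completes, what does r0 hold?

after MOV r3, #-9: r3=-9
after MOV r4, #5: r4=5
after MOV r7, #-6: r7=-6
after MOV r6, #34: r6=34
after MOV r0, #0: r0=0
after SUB r3, r6, r6: r3=34-34=0
after LDR r7, [0]: r7=M[0]=-5
after NEG r4: r4=-(5)=-5
after ADD r4, r3, #5: r4=0+5=5
after MOD r0, r6, #16: r0=34%16=2
after MOD r7, r4, #16: r7=5%16=5
after ADD r6, r0, #6: r6=2+6=8
after LDR r6, [0]: r6=M[0]=-5
STR r3, [0] → M[0]=0
STR r7, [0] → M[0]=5
after NEG r3: r3=-(0)=0
halt.

2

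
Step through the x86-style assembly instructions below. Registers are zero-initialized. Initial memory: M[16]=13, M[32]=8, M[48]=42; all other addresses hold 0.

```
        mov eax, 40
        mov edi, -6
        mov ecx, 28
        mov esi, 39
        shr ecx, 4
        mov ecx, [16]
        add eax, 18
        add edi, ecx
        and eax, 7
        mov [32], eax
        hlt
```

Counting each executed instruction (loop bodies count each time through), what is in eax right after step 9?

2

mov eax, 40 → eax=40
mov edi, -6 → edi=-6
mov ecx, 28 → ecx=28
mov esi, 39 → esi=39
shr ecx, 4 → ecx=28>>4=1
mov ecx, [16] → ecx=M[16]=13
add eax, 18 → eax=40+18=58
add edi, ecx → edi=(-6)+13=7
and eax, 7 → eax=58&7=2
After step 9: eax = 2.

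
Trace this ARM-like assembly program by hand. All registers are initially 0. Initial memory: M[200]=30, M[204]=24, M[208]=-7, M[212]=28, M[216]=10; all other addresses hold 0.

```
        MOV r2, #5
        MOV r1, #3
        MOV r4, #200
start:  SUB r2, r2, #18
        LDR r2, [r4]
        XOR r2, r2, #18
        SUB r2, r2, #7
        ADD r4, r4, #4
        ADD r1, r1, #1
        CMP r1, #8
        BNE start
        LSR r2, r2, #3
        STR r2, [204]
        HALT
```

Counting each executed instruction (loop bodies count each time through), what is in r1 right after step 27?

6

MOV r2, #5 → r2=5
MOV r1, #3 → r1=3
MOV r4, #200 → r4=200
SUB r2, r2, #18 → r2=5-18=-13
LDR r2, [r4] → r2=M[200]=30
XOR r2, r2, #18 → r2=30^18=12
SUB r2, r2, #7 → r2=12-7=5
ADD r4, r4, #4 → r4=200+4=204
ADD r1, r1, #1 → r1=3+1=4
CMP r1, #8  (cmp 4,8)
BNE start: taken
SUB r2, r2, #18 → r2=5-18=-13
LDR r2, [r4] → r2=M[204]=24
XOR r2, r2, #18 → r2=24^18=10
SUB r2, r2, #7 → r2=10-7=3
ADD r4, r4, #4 → r4=204+4=208
ADD r1, r1, #1 → r1=4+1=5
CMP r1, #8  (cmp 5,8)
BNE start: taken
SUB r2, r2, #18 → r2=3-18=-15
LDR r2, [r4] → r2=M[208]=-7
XOR r2, r2, #18 → r2=(-7)^18=-21
SUB r2, r2, #7 → r2=(-21)-7=-28
ADD r4, r4, #4 → r4=208+4=212
ADD r1, r1, #1 → r1=5+1=6
CMP r1, #8  (cmp 6,8)
BNE start: taken
After step 27: r1 = 6.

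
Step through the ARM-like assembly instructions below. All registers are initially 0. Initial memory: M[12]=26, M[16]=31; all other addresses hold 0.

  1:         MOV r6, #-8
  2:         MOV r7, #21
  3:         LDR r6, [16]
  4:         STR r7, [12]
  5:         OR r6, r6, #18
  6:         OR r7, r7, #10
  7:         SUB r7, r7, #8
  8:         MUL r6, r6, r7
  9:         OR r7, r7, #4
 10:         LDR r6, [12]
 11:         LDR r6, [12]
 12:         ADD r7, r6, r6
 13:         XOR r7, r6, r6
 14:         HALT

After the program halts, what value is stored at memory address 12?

21

after MOV r6, #-8: r6=-8
after MOV r7, #21: r7=21
after LDR r6, [16]: r6=M[16]=31
STR r7, [12] → M[12]=21
after OR r6, r6, #18: r6=31|18=31
after OR r7, r7, #10: r7=21|10=31
after SUB r7, r7, #8: r7=31-8=23
after MUL r6, r6, r7: r6=31*23=713
after OR r7, r7, #4: r7=23|4=23
after LDR r6, [12]: r6=M[12]=21
after LDR r6, [12]: r6=M[12]=21
after ADD r7, r6, r6: r7=21+21=42
after XOR r7, r6, r6: r7=21^21=0
halt.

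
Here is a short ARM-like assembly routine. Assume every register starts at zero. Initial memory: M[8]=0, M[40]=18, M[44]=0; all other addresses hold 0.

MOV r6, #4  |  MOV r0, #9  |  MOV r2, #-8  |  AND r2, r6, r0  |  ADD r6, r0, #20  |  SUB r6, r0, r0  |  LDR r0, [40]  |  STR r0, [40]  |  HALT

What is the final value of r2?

after MOV r6, #4: r6=4
after MOV r0, #9: r0=9
after MOV r2, #-8: r2=-8
after AND r2, r6, r0: r2=4&9=0
after ADD r6, r0, #20: r6=9+20=29
after SUB r6, r0, r0: r6=9-9=0
after LDR r0, [40]: r0=M[40]=18
STR r0, [40] → M[40]=18
halt.

0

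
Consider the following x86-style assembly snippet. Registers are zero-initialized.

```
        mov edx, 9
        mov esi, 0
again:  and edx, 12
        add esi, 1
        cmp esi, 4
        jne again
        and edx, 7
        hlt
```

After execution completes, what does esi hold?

4

after mov edx, 9: edx=9
after mov esi, 0: esi=0
after and edx, 12: edx=9&12=8
after add esi, 1: esi=0+1=1
cmp esi, 4  (cmp 1,4)
jne again: taken
after and edx, 12: edx=8&12=8
after add esi, 1: esi=1+1=2
cmp esi, 4  (cmp 2,4)
jne again: taken
after and edx, 12: edx=8&12=8
after add esi, 1: esi=2+1=3
cmp esi, 4  (cmp 3,4)
jne again: taken
after and edx, 12: edx=8&12=8
after add esi, 1: esi=3+1=4
cmp esi, 4  (cmp 4,4)
jne again: not taken
after and edx, 7: edx=8&7=0
halt.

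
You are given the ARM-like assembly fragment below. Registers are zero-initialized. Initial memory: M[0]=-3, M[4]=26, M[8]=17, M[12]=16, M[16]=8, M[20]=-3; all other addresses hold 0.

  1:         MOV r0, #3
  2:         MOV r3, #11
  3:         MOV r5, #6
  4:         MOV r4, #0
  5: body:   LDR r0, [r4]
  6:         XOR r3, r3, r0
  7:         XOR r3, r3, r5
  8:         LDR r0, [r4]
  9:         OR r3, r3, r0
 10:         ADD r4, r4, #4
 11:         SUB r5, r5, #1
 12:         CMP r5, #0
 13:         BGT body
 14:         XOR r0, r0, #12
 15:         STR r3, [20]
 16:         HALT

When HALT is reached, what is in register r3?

MOV r0, #3 → r0=3
MOV r3, #11 → r3=11
MOV r5, #6 → r5=6
MOV r4, #0 → r4=0
LDR r0, [r4] → r0=M[0]=-3
XOR r3, r3, r0 → r3=11^(-3)=-10
XOR r3, r3, r5 → r3=(-10)^6=-16
LDR r0, [r4] → r0=M[0]=-3
OR r3, r3, r0 → r3=(-16)|(-3)=-3
ADD r4, r4, #4 → r4=0+4=4
SUB r5, r5, #1 → r5=6-1=5
CMP r5, #0  (cmp 5,0)
BGT body: taken
LDR r0, [r4] → r0=M[4]=26
XOR r3, r3, r0 → r3=(-3)^26=-25
XOR r3, r3, r5 → r3=(-25)^5=-30
LDR r0, [r4] → r0=M[4]=26
OR r3, r3, r0 → r3=(-30)|26=-6
ADD r4, r4, #4 → r4=4+4=8
SUB r5, r5, #1 → r5=5-1=4
CMP r5, #0  (cmp 4,0)
BGT body: taken
LDR r0, [r4] → r0=M[8]=17
XOR r3, r3, r0 → r3=(-6)^17=-21
XOR r3, r3, r5 → r3=(-21)^4=-17
LDR r0, [r4] → r0=M[8]=17
OR r3, r3, r0 → r3=(-17)|17=-1
ADD r4, r4, #4 → r4=8+4=12
SUB r5, r5, #1 → r5=4-1=3
CMP r5, #0  (cmp 3,0)
BGT body: taken
LDR r0, [r4] → r0=M[12]=16
XOR r3, r3, r0 → r3=(-1)^16=-17
XOR r3, r3, r5 → r3=(-17)^3=-20
LDR r0, [r4] → r0=M[12]=16
OR r3, r3, r0 → r3=(-20)|16=-4
ADD r4, r4, #4 → r4=12+4=16
SUB r5, r5, #1 → r5=3-1=2
CMP r5, #0  (cmp 2,0)
BGT body: taken
LDR r0, [r4] → r0=M[16]=8
XOR r3, r3, r0 → r3=(-4)^8=-12
XOR r3, r3, r5 → r3=(-12)^2=-10
LDR r0, [r4] → r0=M[16]=8
OR r3, r3, r0 → r3=(-10)|8=-2
ADD r4, r4, #4 → r4=16+4=20
SUB r5, r5, #1 → r5=2-1=1
CMP r5, #0  (cmp 1,0)
BGT body: taken
LDR r0, [r4] → r0=M[20]=-3
XOR r3, r3, r0 → r3=(-2)^(-3)=3
XOR r3, r3, r5 → r3=3^1=2
LDR r0, [r4] → r0=M[20]=-3
OR r3, r3, r0 → r3=2|(-3)=-1
ADD r4, r4, #4 → r4=20+4=24
SUB r5, r5, #1 → r5=1-1=0
CMP r5, #0  (cmp 0,0)
BGT body: not taken
XOR r0, r0, #12 → r0=(-3)^12=-15
STR r3, [20] → M[20]=-1
halt.

-1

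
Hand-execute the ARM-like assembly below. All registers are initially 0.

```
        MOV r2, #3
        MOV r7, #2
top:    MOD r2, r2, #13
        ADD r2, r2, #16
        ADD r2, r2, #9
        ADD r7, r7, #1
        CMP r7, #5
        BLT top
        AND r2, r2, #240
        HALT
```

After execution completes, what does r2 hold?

after MOV r2, #3: r2=3
after MOV r7, #2: r7=2
after MOD r2, r2, #13: r2=3%13=3
after ADD r2, r2, #16: r2=3+16=19
after ADD r2, r2, #9: r2=19+9=28
after ADD r7, r7, #1: r7=2+1=3
CMP r7, #5  (cmp 3,5)
BLT top: taken
after MOD r2, r2, #13: r2=28%13=2
after ADD r2, r2, #16: r2=2+16=18
after ADD r2, r2, #9: r2=18+9=27
after ADD r7, r7, #1: r7=3+1=4
CMP r7, #5  (cmp 4,5)
BLT top: taken
after MOD r2, r2, #13: r2=27%13=1
after ADD r2, r2, #16: r2=1+16=17
after ADD r2, r2, #9: r2=17+9=26
after ADD r7, r7, #1: r7=4+1=5
CMP r7, #5  (cmp 5,5)
BLT top: not taken
after AND r2, r2, #240: r2=26&240=16
halt.

16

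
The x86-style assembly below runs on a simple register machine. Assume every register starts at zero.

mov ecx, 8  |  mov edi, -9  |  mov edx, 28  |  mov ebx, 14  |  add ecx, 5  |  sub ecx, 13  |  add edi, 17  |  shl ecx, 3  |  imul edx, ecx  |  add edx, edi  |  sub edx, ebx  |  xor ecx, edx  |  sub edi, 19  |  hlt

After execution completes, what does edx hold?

-6

ecx=8
edi=-9
edx=28
ebx=14
ecx=8+5=13
ecx=13-13=0
edi=(-9)+17=8
ecx=0<<3=0
edx=28*0=0
edx=0+8=8
edx=8-14=-6
ecx=0^(-6)=-6
edi=8-19=-11
halt.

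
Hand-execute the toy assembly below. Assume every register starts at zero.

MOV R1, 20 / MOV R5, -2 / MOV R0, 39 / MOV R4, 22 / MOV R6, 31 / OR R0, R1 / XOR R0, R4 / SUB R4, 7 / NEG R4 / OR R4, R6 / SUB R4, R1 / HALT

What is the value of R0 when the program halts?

33

after MOV R1, 20: R1=20
after MOV R5, -2: R5=-2
after MOV R0, 39: R0=39
after MOV R4, 22: R4=22
after MOV R6, 31: R6=31
after OR R0, R1: R0=39|20=55
after XOR R0, R4: R0=55^22=33
after SUB R4, 7: R4=22-7=15
after NEG R4: R4=-(15)=-15
after OR R4, R6: R4=(-15)|31=-1
after SUB R4, R1: R4=(-1)-20=-21
halt.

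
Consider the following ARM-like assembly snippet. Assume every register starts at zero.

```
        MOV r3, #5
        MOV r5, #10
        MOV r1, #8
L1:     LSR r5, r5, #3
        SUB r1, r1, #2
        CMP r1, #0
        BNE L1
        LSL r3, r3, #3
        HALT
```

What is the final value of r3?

40

r3=5
r5=10
r1=8
r5=10>>3=1
r1=8-2=6
CMP r1, #0  (cmp 6,0)
BNE L1: taken
r5=1>>3=0
r1=6-2=4
CMP r1, #0  (cmp 4,0)
BNE L1: taken
r5=0>>3=0
r1=4-2=2
CMP r1, #0  (cmp 2,0)
BNE L1: taken
r5=0>>3=0
r1=2-2=0
CMP r1, #0  (cmp 0,0)
BNE L1: not taken
r3=5<<3=40
halt.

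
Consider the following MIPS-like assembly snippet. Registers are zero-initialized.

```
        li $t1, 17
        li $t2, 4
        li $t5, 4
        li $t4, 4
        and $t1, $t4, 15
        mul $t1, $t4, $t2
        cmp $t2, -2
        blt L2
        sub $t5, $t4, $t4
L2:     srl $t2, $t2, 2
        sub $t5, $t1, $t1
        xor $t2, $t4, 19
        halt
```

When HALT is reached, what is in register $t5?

after li $t1, 17: $t1=17
after li $t2, 4: $t2=4
after li $t5, 4: $t5=4
after li $t4, 4: $t4=4
after and $t1, $t4, 15: $t1=4&15=4
after mul $t1, $t4, $t2: $t1=4*4=16
cmp $t2, -2  (cmp 4,-2)
blt L2: not taken
after sub $t5, $t4, $t4: $t5=4-4=0
after srl $t2, $t2, 2: $t2=4>>2=1
after sub $t5, $t1, $t1: $t5=16-16=0
after xor $t2, $t4, 19: $t2=4^19=23
halt.

0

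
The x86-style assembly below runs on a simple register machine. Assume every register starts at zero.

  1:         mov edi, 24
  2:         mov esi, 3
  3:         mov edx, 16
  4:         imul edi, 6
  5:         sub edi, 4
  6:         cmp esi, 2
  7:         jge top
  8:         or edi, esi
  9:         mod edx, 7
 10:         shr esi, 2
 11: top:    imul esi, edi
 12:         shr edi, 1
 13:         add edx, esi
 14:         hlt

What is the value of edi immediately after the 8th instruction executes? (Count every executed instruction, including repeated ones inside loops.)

140

after mov edi, 24: edi=24
after mov esi, 3: esi=3
after mov edx, 16: edx=16
after imul edi, 6: edi=24*6=144
after sub edi, 4: edi=144-4=140
cmp esi, 2  (cmp 3,2)
jge top: taken
after imul esi, edi: esi=3*140=420
After step 8: edi = 140.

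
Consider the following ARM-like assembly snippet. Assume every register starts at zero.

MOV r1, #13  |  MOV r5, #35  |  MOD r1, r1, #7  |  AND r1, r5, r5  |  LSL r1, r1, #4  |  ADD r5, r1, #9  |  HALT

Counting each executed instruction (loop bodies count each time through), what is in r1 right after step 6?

560

r1=13
r5=35
r1=13%7=6
r1=35&35=35
r1=35<<4=560
r5=560+9=569
After step 6: r1 = 560.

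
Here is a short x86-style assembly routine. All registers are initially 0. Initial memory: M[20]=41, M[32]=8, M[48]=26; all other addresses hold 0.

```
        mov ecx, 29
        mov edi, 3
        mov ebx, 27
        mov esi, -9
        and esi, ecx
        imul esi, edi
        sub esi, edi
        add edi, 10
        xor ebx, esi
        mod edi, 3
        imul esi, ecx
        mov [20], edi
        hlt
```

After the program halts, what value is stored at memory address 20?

1

ecx=29
edi=3
ebx=27
esi=-9
esi=(-9)&29=21
esi=21*3=63
esi=63-3=60
edi=3+10=13
ebx=27^60=39
edi=13%3=1
esi=60*29=1740
mov [20], edi → M[20]=1
halt.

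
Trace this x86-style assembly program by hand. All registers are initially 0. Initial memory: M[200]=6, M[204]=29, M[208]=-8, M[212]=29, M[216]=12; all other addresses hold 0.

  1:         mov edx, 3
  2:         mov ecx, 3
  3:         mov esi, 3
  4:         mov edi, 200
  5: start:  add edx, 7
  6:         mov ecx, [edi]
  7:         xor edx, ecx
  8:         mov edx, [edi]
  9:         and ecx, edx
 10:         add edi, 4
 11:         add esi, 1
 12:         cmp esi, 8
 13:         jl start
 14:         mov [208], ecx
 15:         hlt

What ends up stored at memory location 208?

after mov edx, 3: edx=3
after mov ecx, 3: ecx=3
after mov esi, 3: esi=3
after mov edi, 200: edi=200
after add edx, 7: edx=3+7=10
after mov ecx, [edi]: ecx=M[200]=6
after xor edx, ecx: edx=10^6=12
after mov edx, [edi]: edx=M[200]=6
after and ecx, edx: ecx=6&6=6
after add edi, 4: edi=200+4=204
after add esi, 1: esi=3+1=4
cmp esi, 8  (cmp 4,8)
jl start: taken
after add edx, 7: edx=6+7=13
after mov ecx, [edi]: ecx=M[204]=29
after xor edx, ecx: edx=13^29=16
after mov edx, [edi]: edx=M[204]=29
after and ecx, edx: ecx=29&29=29
after add edi, 4: edi=204+4=208
after add esi, 1: esi=4+1=5
cmp esi, 8  (cmp 5,8)
jl start: taken
after add edx, 7: edx=29+7=36
after mov ecx, [edi]: ecx=M[208]=-8
after xor edx, ecx: edx=36^(-8)=-36
after mov edx, [edi]: edx=M[208]=-8
after and ecx, edx: ecx=(-8)&(-8)=-8
after add edi, 4: edi=208+4=212
after add esi, 1: esi=5+1=6
cmp esi, 8  (cmp 6,8)
jl start: taken
after add edx, 7: edx=(-8)+7=-1
after mov ecx, [edi]: ecx=M[212]=29
after xor edx, ecx: edx=(-1)^29=-30
after mov edx, [edi]: edx=M[212]=29
after and ecx, edx: ecx=29&29=29
after add edi, 4: edi=212+4=216
after add esi, 1: esi=6+1=7
cmp esi, 8  (cmp 7,8)
jl start: taken
after add edx, 7: edx=29+7=36
after mov ecx, [edi]: ecx=M[216]=12
after xor edx, ecx: edx=36^12=40
after mov edx, [edi]: edx=M[216]=12
after and ecx, edx: ecx=12&12=12
after add edi, 4: edi=216+4=220
after add esi, 1: esi=7+1=8
cmp esi, 8  (cmp 8,8)
jl start: not taken
mov [208], ecx → M[208]=12
halt.

12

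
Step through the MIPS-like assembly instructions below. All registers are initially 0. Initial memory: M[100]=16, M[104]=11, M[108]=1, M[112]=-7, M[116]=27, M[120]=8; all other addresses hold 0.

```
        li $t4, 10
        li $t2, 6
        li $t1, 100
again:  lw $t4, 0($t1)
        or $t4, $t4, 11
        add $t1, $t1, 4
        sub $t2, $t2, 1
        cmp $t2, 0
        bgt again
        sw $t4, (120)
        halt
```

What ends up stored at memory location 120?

11

$t4=10
$t2=6
$t1=100
$t4=M[100]=16
$t4=16|11=27
$t1=100+4=104
$t2=6-1=5
cmp $t2, 0  (cmp 5,0)
bgt again: taken
$t4=M[104]=11
$t4=11|11=11
$t1=104+4=108
$t2=5-1=4
cmp $t2, 0  (cmp 4,0)
bgt again: taken
$t4=M[108]=1
$t4=1|11=11
$t1=108+4=112
$t2=4-1=3
cmp $t2, 0  (cmp 3,0)
bgt again: taken
$t4=M[112]=-7
$t4=(-7)|11=-5
$t1=112+4=116
$t2=3-1=2
cmp $t2, 0  (cmp 2,0)
bgt again: taken
$t4=M[116]=27
$t4=27|11=27
$t1=116+4=120
$t2=2-1=1
cmp $t2, 0  (cmp 1,0)
bgt again: taken
$t4=M[120]=8
$t4=8|11=11
$t1=120+4=124
$t2=1-1=0
cmp $t2, 0  (cmp 0,0)
bgt again: not taken
sw $t4, (120) → M[120]=11
halt.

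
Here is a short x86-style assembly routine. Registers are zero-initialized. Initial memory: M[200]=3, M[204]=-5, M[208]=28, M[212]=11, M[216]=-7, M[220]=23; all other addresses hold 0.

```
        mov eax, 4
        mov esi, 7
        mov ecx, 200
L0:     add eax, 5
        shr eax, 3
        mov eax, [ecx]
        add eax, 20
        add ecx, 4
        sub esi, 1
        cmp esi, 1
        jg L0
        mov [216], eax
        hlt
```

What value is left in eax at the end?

after mov eax, 4: eax=4
after mov esi, 7: esi=7
after mov ecx, 200: ecx=200
after add eax, 5: eax=4+5=9
after shr eax, 3: eax=9>>3=1
after mov eax, [ecx]: eax=M[200]=3
after add eax, 20: eax=3+20=23
after add ecx, 4: ecx=200+4=204
after sub esi, 1: esi=7-1=6
cmp esi, 1  (cmp 6,1)
jg L0: taken
after add eax, 5: eax=23+5=28
after shr eax, 3: eax=28>>3=3
after mov eax, [ecx]: eax=M[204]=-5
after add eax, 20: eax=(-5)+20=15
after add ecx, 4: ecx=204+4=208
after sub esi, 1: esi=6-1=5
cmp esi, 1  (cmp 5,1)
jg L0: taken
after add eax, 5: eax=15+5=20
after shr eax, 3: eax=20>>3=2
after mov eax, [ecx]: eax=M[208]=28
after add eax, 20: eax=28+20=48
after add ecx, 4: ecx=208+4=212
after sub esi, 1: esi=5-1=4
cmp esi, 1  (cmp 4,1)
jg L0: taken
after add eax, 5: eax=48+5=53
after shr eax, 3: eax=53>>3=6
after mov eax, [ecx]: eax=M[212]=11
after add eax, 20: eax=11+20=31
after add ecx, 4: ecx=212+4=216
after sub esi, 1: esi=4-1=3
cmp esi, 1  (cmp 3,1)
jg L0: taken
after add eax, 5: eax=31+5=36
after shr eax, 3: eax=36>>3=4
after mov eax, [ecx]: eax=M[216]=-7
after add eax, 20: eax=(-7)+20=13
after add ecx, 4: ecx=216+4=220
after sub esi, 1: esi=3-1=2
cmp esi, 1  (cmp 2,1)
jg L0: taken
after add eax, 5: eax=13+5=18
after shr eax, 3: eax=18>>3=2
after mov eax, [ecx]: eax=M[220]=23
after add eax, 20: eax=23+20=43
after add ecx, 4: ecx=220+4=224
after sub esi, 1: esi=2-1=1
cmp esi, 1  (cmp 1,1)
jg L0: not taken
mov [216], eax → M[216]=43
halt.

43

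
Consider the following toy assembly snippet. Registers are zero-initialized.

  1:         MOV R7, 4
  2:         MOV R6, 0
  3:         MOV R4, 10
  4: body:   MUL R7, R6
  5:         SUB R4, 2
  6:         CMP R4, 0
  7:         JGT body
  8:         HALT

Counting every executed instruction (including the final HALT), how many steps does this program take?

24

MOV R7, 4 → R7=4
MOV R6, 0 → R6=0
MOV R4, 10 → R4=10
MUL R7, R6 → R7=4*0=0
SUB R4, 2 → R4=10-2=8
CMP R4, 0  (cmp 8,0)
JGT body: taken
MUL R7, R6 → R7=0*0=0
SUB R4, 2 → R4=8-2=6
CMP R4, 0  (cmp 6,0)
JGT body: taken
MUL R7, R6 → R7=0*0=0
SUB R4, 2 → R4=6-2=4
CMP R4, 0  (cmp 4,0)
JGT body: taken
MUL R7, R6 → R7=0*0=0
SUB R4, 2 → R4=4-2=2
CMP R4, 0  (cmp 2,0)
JGT body: taken
MUL R7, R6 → R7=0*0=0
SUB R4, 2 → R4=2-2=0
CMP R4, 0  (cmp 0,0)
JGT body: not taken
halt.
Total executed instructions: 24.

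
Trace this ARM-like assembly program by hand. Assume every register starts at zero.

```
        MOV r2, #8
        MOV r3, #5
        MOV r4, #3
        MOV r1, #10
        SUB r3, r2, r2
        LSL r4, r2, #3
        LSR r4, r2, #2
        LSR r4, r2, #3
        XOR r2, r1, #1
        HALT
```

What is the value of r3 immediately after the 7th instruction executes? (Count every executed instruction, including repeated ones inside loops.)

after MOV r2, #8: r2=8
after MOV r3, #5: r3=5
after MOV r4, #3: r4=3
after MOV r1, #10: r1=10
after SUB r3, r2, r2: r3=8-8=0
after LSL r4, r2, #3: r4=8<<3=64
after LSR r4, r2, #2: r4=8>>2=2
After step 7: r3 = 0.

0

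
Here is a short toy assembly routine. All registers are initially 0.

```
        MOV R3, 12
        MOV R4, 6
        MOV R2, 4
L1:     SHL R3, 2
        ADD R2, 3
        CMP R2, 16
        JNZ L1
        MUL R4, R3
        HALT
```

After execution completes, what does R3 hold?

MOV R3, 12 → R3=12
MOV R4, 6 → R4=6
MOV R2, 4 → R2=4
SHL R3, 2 → R3=12<<2=48
ADD R2, 3 → R2=4+3=7
CMP R2, 16  (cmp 7,16)
JNZ L1: taken
SHL R3, 2 → R3=48<<2=192
ADD R2, 3 → R2=7+3=10
CMP R2, 16  (cmp 10,16)
JNZ L1: taken
SHL R3, 2 → R3=192<<2=768
ADD R2, 3 → R2=10+3=13
CMP R2, 16  (cmp 13,16)
JNZ L1: taken
SHL R3, 2 → R3=768<<2=3072
ADD R2, 3 → R2=13+3=16
CMP R2, 16  (cmp 16,16)
JNZ L1: not taken
MUL R4, R3 → R4=6*3072=18432
halt.

3072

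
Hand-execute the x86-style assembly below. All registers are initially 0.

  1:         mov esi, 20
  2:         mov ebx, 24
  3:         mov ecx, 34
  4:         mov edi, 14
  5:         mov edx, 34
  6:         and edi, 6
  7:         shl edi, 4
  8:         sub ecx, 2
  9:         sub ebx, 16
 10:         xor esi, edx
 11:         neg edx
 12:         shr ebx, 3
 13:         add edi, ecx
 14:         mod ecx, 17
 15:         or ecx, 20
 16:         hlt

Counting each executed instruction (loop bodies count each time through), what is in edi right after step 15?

128

esi=20
ebx=24
ecx=34
edi=14
edx=34
edi=14&6=6
edi=6<<4=96
ecx=34-2=32
ebx=24-16=8
esi=20^34=54
edx=-(34)=-34
ebx=8>>3=1
edi=96+32=128
ecx=32%17=15
ecx=15|20=31
After step 15: edi = 128.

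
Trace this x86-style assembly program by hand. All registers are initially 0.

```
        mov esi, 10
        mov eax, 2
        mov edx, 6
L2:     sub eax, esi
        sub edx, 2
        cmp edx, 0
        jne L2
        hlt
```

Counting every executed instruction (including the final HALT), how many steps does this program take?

esi=10
eax=2
edx=6
eax=2-10=-8
edx=6-2=4
cmp edx, 0  (cmp 4,0)
jne L2: taken
eax=(-8)-10=-18
edx=4-2=2
cmp edx, 0  (cmp 2,0)
jne L2: taken
eax=(-18)-10=-28
edx=2-2=0
cmp edx, 0  (cmp 0,0)
jne L2: not taken
halt.
Total executed instructions: 16.

16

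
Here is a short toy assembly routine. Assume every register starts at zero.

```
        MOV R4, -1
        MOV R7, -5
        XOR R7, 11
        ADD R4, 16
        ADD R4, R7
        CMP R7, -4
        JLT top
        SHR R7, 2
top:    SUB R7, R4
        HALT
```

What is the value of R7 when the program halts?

MOV R4, -1 → R4=-1
MOV R7, -5 → R7=-5
XOR R7, 11 → R7=(-5)^11=-16
ADD R4, 16 → R4=(-1)+16=15
ADD R4, R7 → R4=15+(-16)=-1
CMP R7, -4  (cmp -16,-4)
JLT top: taken
SUB R7, R4 → R7=(-16)-(-1)=-15
halt.

-15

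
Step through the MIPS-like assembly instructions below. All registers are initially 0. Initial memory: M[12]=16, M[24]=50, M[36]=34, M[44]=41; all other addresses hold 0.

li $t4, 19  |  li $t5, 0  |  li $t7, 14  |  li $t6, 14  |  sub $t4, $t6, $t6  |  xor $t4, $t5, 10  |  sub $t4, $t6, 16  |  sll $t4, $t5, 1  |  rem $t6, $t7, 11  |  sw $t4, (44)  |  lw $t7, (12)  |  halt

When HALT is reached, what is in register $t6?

3

li $t4, 19 → $t4=19
li $t5, 0 → $t5=0
li $t7, 14 → $t7=14
li $t6, 14 → $t6=14
sub $t4, $t6, $t6 → $t4=14-14=0
xor $t4, $t5, 10 → $t4=0^10=10
sub $t4, $t6, 16 → $t4=14-16=-2
sll $t4, $t5, 1 → $t4=0<<1=0
rem $t6, $t7, 11 → $t6=14%11=3
sw $t4, (44) → M[44]=0
lw $t7, (12) → $t7=M[12]=16
halt.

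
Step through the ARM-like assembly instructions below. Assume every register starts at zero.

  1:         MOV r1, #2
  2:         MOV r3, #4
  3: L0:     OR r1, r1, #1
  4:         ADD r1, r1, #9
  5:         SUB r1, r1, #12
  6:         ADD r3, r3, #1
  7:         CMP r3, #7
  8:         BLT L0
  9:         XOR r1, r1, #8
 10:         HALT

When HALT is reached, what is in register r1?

-12

r1=2
r3=4
r1=2|1=3
r1=3+9=12
r1=12-12=0
r3=4+1=5
CMP r3, #7  (cmp 5,7)
BLT L0: taken
r1=0|1=1
r1=1+9=10
r1=10-12=-2
r3=5+1=6
CMP r3, #7  (cmp 6,7)
BLT L0: taken
r1=(-2)|1=-1
r1=(-1)+9=8
r1=8-12=-4
r3=6+1=7
CMP r3, #7  (cmp 7,7)
BLT L0: not taken
r1=(-4)^8=-12
halt.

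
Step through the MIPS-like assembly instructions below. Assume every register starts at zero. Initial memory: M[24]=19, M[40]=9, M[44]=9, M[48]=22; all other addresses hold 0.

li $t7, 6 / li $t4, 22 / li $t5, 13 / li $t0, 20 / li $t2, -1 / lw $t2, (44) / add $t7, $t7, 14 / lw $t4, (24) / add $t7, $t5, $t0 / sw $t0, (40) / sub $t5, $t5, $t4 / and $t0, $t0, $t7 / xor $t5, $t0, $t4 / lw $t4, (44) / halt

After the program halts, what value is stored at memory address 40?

$t7=6
$t4=22
$t5=13
$t0=20
$t2=-1
$t2=M[44]=9
$t7=6+14=20
$t4=M[24]=19
$t7=13+20=33
sw $t0, (40) → M[40]=20
$t5=13-19=-6
$t0=20&33=0
$t5=0^19=19
$t4=M[44]=9
halt.

20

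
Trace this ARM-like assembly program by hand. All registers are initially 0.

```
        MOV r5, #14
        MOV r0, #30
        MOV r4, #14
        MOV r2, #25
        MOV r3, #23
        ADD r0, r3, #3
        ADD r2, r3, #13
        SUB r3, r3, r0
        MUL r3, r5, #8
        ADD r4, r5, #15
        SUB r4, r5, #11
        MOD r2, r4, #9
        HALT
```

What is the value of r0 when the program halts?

26

r5=14
r0=30
r4=14
r2=25
r3=23
r0=23+3=26
r2=23+13=36
r3=23-26=-3
r3=14*8=112
r4=14+15=29
r4=14-11=3
r2=3%9=3
halt.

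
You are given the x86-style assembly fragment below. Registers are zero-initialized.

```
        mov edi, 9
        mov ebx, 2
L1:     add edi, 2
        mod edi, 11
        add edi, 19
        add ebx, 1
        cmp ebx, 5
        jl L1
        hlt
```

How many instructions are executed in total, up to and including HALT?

after mov edi, 9: edi=9
after mov ebx, 2: ebx=2
after add edi, 2: edi=9+2=11
after mod edi, 11: edi=11%11=0
after add edi, 19: edi=0+19=19
after add ebx, 1: ebx=2+1=3
cmp ebx, 5  (cmp 3,5)
jl L1: taken
after add edi, 2: edi=19+2=21
after mod edi, 11: edi=21%11=10
after add edi, 19: edi=10+19=29
after add ebx, 1: ebx=3+1=4
cmp ebx, 5  (cmp 4,5)
jl L1: taken
after add edi, 2: edi=29+2=31
after mod edi, 11: edi=31%11=9
after add edi, 19: edi=9+19=28
after add ebx, 1: ebx=4+1=5
cmp ebx, 5  (cmp 5,5)
jl L1: not taken
halt.
Total executed instructions: 21.

21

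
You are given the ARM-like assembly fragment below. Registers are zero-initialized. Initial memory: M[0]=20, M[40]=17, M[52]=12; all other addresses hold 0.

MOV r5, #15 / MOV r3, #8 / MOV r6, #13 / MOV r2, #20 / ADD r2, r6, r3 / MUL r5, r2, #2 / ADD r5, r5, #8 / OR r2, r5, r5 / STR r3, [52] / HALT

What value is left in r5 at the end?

r5=15
r3=8
r6=13
r2=20
r2=13+8=21
r5=21*2=42
r5=42+8=50
r2=50|50=50
STR r3, [52] → M[52]=8
halt.

50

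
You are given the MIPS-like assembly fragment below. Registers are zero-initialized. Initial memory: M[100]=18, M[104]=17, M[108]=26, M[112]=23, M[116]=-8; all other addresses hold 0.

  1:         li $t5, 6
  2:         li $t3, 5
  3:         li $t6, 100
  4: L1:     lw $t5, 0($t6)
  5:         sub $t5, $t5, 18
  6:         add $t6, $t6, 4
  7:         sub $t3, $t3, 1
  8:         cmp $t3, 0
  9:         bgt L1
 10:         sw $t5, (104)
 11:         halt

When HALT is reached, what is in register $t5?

after li $t5, 6: $t5=6
after li $t3, 5: $t3=5
after li $t6, 100: $t6=100
after lw $t5, 0($t6): $t5=M[100]=18
after sub $t5, $t5, 18: $t5=18-18=0
after add $t6, $t6, 4: $t6=100+4=104
after sub $t3, $t3, 1: $t3=5-1=4
cmp $t3, 0  (cmp 4,0)
bgt L1: taken
after lw $t5, 0($t6): $t5=M[104]=17
after sub $t5, $t5, 18: $t5=17-18=-1
after add $t6, $t6, 4: $t6=104+4=108
after sub $t3, $t3, 1: $t3=4-1=3
cmp $t3, 0  (cmp 3,0)
bgt L1: taken
after lw $t5, 0($t6): $t5=M[108]=26
after sub $t5, $t5, 18: $t5=26-18=8
after add $t6, $t6, 4: $t6=108+4=112
after sub $t3, $t3, 1: $t3=3-1=2
cmp $t3, 0  (cmp 2,0)
bgt L1: taken
after lw $t5, 0($t6): $t5=M[112]=23
after sub $t5, $t5, 18: $t5=23-18=5
after add $t6, $t6, 4: $t6=112+4=116
after sub $t3, $t3, 1: $t3=2-1=1
cmp $t3, 0  (cmp 1,0)
bgt L1: taken
after lw $t5, 0($t6): $t5=M[116]=-8
after sub $t5, $t5, 18: $t5=(-8)-18=-26
after add $t6, $t6, 4: $t6=116+4=120
after sub $t3, $t3, 1: $t3=1-1=0
cmp $t3, 0  (cmp 0,0)
bgt L1: not taken
sw $t5, (104) → M[104]=-26
halt.

-26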